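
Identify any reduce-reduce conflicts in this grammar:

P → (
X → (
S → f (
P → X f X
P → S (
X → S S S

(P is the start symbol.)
A reduce-reduce conflict occurs when an LR(0) state has two complete items [A → α .] and [B → β .] — both call for a reduction, and with no lookahead the parser cannot choose between them.

Augment with P' → P and build the canonical LR(0) collection (I0 = CLOSURE({[P' → . P]}), then GOTO on every symbol after a dot until no new states appear). It has 14 states:
  I0: { [P → . (], [P → . S (], [P → . X f X], [P' → . P], [S → . f (], [X → . (], [X → . S S S] }  — shift
  I1: { [P → ( .], [X → ( .] }  — 2 reduces
  I2: { [P' → P .] }  — accept
  I3: { [P → S . (], [S → . f (], [X → S . S S] }  — shift
  I4: { [P → X . f X] }  — shift
  I5: { [S → f . (] }  — shift
  I6: { [S → f ( .] }  — reduce
  I7: { [P → X f . X], [S → . f (], [X → . (], [X → . S S S] }  — shift
  I8: { [X → ( .] }  — reduce
  I9: { [S → . f (], [X → S . S S] }  — shift
  I10: { [P → X f X .] }  — reduce
  I11: { [S → . f (], [X → S S . S] }  — shift
  I12: { [X → S S S .] }  — reduce
  I13: { [P → S ( .] }  — reduce

I1 contains complete items [P → ( .], [X → ( .] — reduce-reduce conflict.

Answer: Yes — I1: [P → ( .] vs [X → ( .]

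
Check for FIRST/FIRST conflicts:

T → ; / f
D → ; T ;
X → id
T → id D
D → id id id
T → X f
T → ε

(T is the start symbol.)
A FIRST/FIRST conflict occurs when two productions N → α and N → β for the same non-terminal have FIRST(α) ∩ FIRST(β) ≠ ∅ (with ε ∈ FIRST of a nullable right-hand side, so two nullable alternatives also conflict).

FIRST sets of the non-terminals at (or reachable through a nullable prefix from) the front of some alternative:
  FIRST(X) = { 'id' }

Productions for T:
  T → ; / f: FIRST = { ';' }
  T → id D: FIRST = { 'id' }
  T → X f: FIRST = { 'id' }
  T → ε: FIRST = { ε }
Productions for D:
  D → ; T ;: FIRST = { ';' }
  D → id id id: FIRST = { 'id' }
X has only one production, so no FIRST/FIRST conflict is possible there.

Conflict for T: T → id D and T → X f
  Overlap: { 'id' }

Answer: Yes. T → id D / T → X f on { 'id' }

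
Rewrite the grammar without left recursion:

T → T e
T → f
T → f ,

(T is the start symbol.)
T → f T'
T → f , T'
T' → e T'
T' → ε

T is directly left-recursive. The standard transformation for
  A → A α₁ | ... | A α_m | β₁ | ... | β_n
is
  A  → β₁ A' | ... | β_n A'
  A' → α₁ A' | ... | α_m A' | ε

T → f becomes T → f T'
T → f , becomes T → f , T'
T → T e becomes T' → e T'
Add T' → ε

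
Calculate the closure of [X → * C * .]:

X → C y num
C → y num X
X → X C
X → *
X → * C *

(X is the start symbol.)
Start with: [X → * C * .]
The dot is at the end, so nothing is added.

CLOSURE = { [X → * C * .] }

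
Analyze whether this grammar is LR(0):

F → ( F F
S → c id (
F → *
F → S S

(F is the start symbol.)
Yes, the grammar is LR(0)

A grammar is LR(0) if no state in the canonical LR(0) collection has:
  - both a shift item (dot before a terminal) and a complete item (shift-reduce conflict), or
  - two or more complete items (reduce-reduce conflict; the accept item [F' → F .] counts as a complete item here).

Augment with F' → F and build the canonical LR(0) collection (I0 = CLOSURE({[F' → . F]}), then GOTO on every symbol after a dot until no new states appear). It has 11 states:
  I0: { [F → . ( F F], [F → . *], [F → . S S], [F' → . F], [S → . c id (] }  — shift
  I1: { [F → ( . F F], [F → . ( F F], [F → . *], [F → . S S], [S → . c id (] }  — shift
  I2: { [F → * .] }  — reduce
  I3: { [F' → F .] }  — accept
  I4: { [F → S . S], [S → . c id (] }  — shift
  I5: { [S → c . id (] }  — shift
  I6: { [S → c id . (] }  — shift
  I7: { [S → c id ( .] }  — reduce
  I8: { [F → S S .] }  — reduce
  I9: { [F → ( F . F], [F → . ( F F], [F → . *], [F → . S S], [S → . c id (] }  — shift
  I10: { [F → ( F F .] }  — reduce

Every state is either a pure shift/goto state or contains exactly one complete item and nothing to shift — no conflicts. The grammar is LR(0).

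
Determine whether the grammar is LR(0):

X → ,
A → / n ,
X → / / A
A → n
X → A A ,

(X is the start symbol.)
Yes, the grammar is LR(0)

A grammar is LR(0) if no state in the canonical LR(0) collection has:
  - both a shift item (dot before a terminal) and a complete item (shift-reduce conflict), or
  - two or more complete items (reduce-reduce conflict; the accept item [X' → X .] counts as a complete item here).

Augment with X' → X and build the canonical LR(0) collection (I0 = CLOSURE({[X' → . X]}), then GOTO on every symbol after a dot until no new states appear). It has 13 states:
  I0: { [A → . / n ,], [A → . n], [X → . ,], [X → . / / A], [X → . A A ,], [X' → . X] }  — shift
  I1: { [X → , .] }  — reduce
  I2: { [A → / . n ,], [X → / . / A] }  — shift
  I3: { [A → . / n ,], [A → . n], [X → A . A ,] }  — shift
  I4: { [X' → X .] }  — accept
  I5: { [A → n .] }  — reduce
  I6: { [A → / . n ,] }  — shift
  I7: { [X → A A . ,] }  — shift
  I8: { [X → A A , .] }  — reduce
  I9: { [A → / n . ,] }  — shift
  I10: { [A → / n , .] }  — reduce
  I11: { [A → . / n ,], [A → . n], [X → / / . A] }  — shift
  I12: { [X → / / A .] }  — reduce

Every state is either a pure shift/goto state or contains exactly one complete item and nothing to shift — no conflicts. The grammar is LR(0).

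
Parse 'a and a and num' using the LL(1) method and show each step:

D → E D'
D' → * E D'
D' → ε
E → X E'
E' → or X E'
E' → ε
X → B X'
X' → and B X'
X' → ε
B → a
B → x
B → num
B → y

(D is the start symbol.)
LL(1) parsing maintains a stack (initially the start symbol over $) and the input. At each step: if the stack top is a terminal, match it against the current input token; if it is a non-terminal N, replace it with the RHS of M[N, lookahead] (the unique production whose predict set contains the lookahead).

Stack is shown with the top on the left.

Stack             Input              Action
-------------------------------------------
D $               a and a and num $  output D → E D'
E D' $            a and a and num $  output E → X E'
X E' D' $         a and a and num $  output X → B X'
B X' E' D' $      a and a and num $  output B → a
a X' E' D' $      a and a and num $  match 'a'
X' E' D' $        and a and num $    output X' → and B X'
and B X' E' D' $  and a and num $    match 'and'
B X' E' D' $      a and num $        output B → a
a X' E' D' $      a and num $        match 'a'
X' E' D' $        and num $          output X' → and B X'
and B X' E' D' $  and num $          match 'and'
B X' E' D' $      num $              output B → num
num X' E' D' $    num $              match 'num'
X' E' D' $        $                  output X' → ε
E' D' $           $                  output E' → ε
D' $              $                  output D' → ε
$                 $                  accept

The string is accepted.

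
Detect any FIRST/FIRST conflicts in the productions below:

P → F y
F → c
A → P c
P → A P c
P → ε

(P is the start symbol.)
Yes. P → F y / P → A P c on { 'c' }

FIRST sets of the non-terminals at (or reachable through a nullable prefix from) the front of some alternative:
  FIRST(F) = { 'c' }
  FIRST(A) = { 'c' }

Productions for P:
  P → F y: FIRST = { 'c' }
  P → A P c: FIRST = { 'c' }
  P → ε: FIRST = { ε }
F, A have only one production, so no FIRST/FIRST conflict is possible there.

Conflict for P: P → F y and P → A P c
  Overlap: { 'c' }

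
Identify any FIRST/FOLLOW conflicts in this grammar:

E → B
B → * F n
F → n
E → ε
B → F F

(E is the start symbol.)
No FIRST/FOLLOW conflicts.

A FIRST/FOLLOW conflict occurs when a non-terminal N has a nullable alternative N → β (β ⇒* ε) and another alternative N → α with FIRST(α) ∩ FOLLOW(N) ≠ ∅: on such a lookahead the parser cannot decide between expanding α and letting N vanish via β.

Nullable non-terminals: E.
FIRST sets used below: FIRST(B) = { '*', 'n' }

E: nullable alternative(s) E → ε; FOLLOW(E) = { $ }
  E → B: FIRST \ {ε} = { '*', 'n' } — disjoint from FOLLOW(E)
  E → ε: FIRST \ {ε} = { } — this is the only nullable alternative, skip

B, F have no nullable alternative, so no FIRST/FOLLOW check is needed there.

No FIRST/FOLLOW conflicts found.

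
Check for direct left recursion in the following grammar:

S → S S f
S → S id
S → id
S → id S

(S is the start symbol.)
Yes, S is left-recursive

S → S S f: LEFT RECURSIVE (starts with S)
S → S id: LEFT RECURSIVE (starts with S)
S → id: starts with id
S → id S: starts with id

The grammar has direct left recursion on: S.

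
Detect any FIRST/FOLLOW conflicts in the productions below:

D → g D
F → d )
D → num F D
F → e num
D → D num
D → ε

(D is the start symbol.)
A FIRST/FOLLOW conflict occurs when a non-terminal N has a nullable alternative N → β (β ⇒* ε) and another alternative N → α with FIRST(α) ∩ FOLLOW(N) ≠ ∅: on such a lookahead the parser cannot decide between expanding α and letting N vanish via β.

Nullable non-terminals: D.
FIRST sets used below: FIRST(D) = { 'g', 'num', ε }

D: nullable alternative(s) D → ε; FOLLOW(D) = { $, 'num' }
  D → g D: FIRST \ {ε} = { 'g' } — disjoint from FOLLOW(D)
  D → num F D: FIRST \ {ε} = { 'num' } — overlaps FOLLOW(D) on { 'num' }: CONFLICT
  D → D num: FIRST \ {ε} = { 'g', 'num' } — overlaps FOLLOW(D) on { 'num' }: CONFLICT
  D → ε: FIRST \ {ε} = { } — this is the only nullable alternative, skip

F has no nullable alternative, so no FIRST/FOLLOW check is needed there.

So the grammar has 2 FIRST/FOLLOW conflicts (marked CONFLICT above).

Answer: Yes. D → num F D with FOLLOW(D) on { 'num' }; D → D num with FOLLOW(D) on { 'num' }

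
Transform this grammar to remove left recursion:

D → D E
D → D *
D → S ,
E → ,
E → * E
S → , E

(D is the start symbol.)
D → S , D'
D' → E D'
D' → * D'
D' → ε
E → ,
E → * E
S → , E

D is directly left-recursive. The standard transformation for
  A → A α₁ | ... | A α_m | β₁ | ... | β_n
is
  A  → β₁ A' | ... | β_n A'
  A' → α₁ A' | ... | α_m A' | ε

D → S , becomes D → S , D'
D → D E becomes D' → E D'
D → D * becomes D' → * D'
Add D' → ε

Productions for other non-terminals are unchanged:
  E → ,
  E → * E
  S → , E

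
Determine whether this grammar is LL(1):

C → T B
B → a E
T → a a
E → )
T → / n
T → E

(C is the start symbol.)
A grammar is LL(1) if for each non-terminal N with multiple productions, the predict sets of those productions are pairwise disjoint, where PREDICT(N → α) = (FIRST(α) \ {ε}) ∪ (FOLLOW(N) if α ⇒* ε).

Relevant sets:
  FIRST(E) = { ')' }

For T:
  PREDICT(T → a a) = { 'a' }
  PREDICT(T → '/' n) = { '/' }
  PREDICT(T → E) = { ')' }
C, B, E have a single production, so nothing to check there.

All predict sets are disjoint. The grammar IS LL(1).

Answer: Yes, the grammar is LL(1).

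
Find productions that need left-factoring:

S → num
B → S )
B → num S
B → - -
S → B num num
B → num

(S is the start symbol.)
Left-factoring is needed when two productions for the same non-terminal
share a common prefix on the right-hand side.

Productions for S:
  S → num
  S → B num num
Productions for B:
  B → S )
  B → num S
  B → - -
  B → num

Found common prefix 'num' in productions for B

Answer: Yes, B has productions with common prefix 'num'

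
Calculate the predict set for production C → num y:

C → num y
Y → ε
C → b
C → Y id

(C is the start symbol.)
{ 'num' }

PREDICT(C → num y) = (FIRST(RHS) \ {ε}) ∪ (FOLLOW(C) if ε ∈ FIRST(RHS), i.e. RHS ⇒* ε)
FIRST(num y) = { 'num' }
ε ∉ FIRST(num y), so FOLLOW(C) is not added.
PREDICT(C → num y) = { 'num' }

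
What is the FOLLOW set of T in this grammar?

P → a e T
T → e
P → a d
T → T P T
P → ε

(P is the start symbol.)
To compute FOLLOW(T), find every occurrence of T on a right-hand side N → α T β: add FIRST(β) \ {ε}, and if β is empty or nullable also add FOLLOW(N). Iterate to a fixed point.

In P → a e T: T is at the end, add FOLLOW(P)
In T → T P T: T is followed by P T, add FIRST(P T) \ {ε} = { 'a', 'e' }
In T → T P T: T is at the end; this adds FOLLOW(T) to itself — nothing new

The FOLLOW sets referred to above (computed the same way, to a fixed point):
  FOLLOW(P) = { $, 'e' }

Taking the union: FOLLOW(T) = { $, 'a', 'e' }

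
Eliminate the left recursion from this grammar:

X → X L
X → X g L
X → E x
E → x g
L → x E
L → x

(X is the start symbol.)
X → E x X'
X' → L X'
X' → g L X'
X' → ε
E → x g
L → x E
L → x

X is directly left-recursive. The standard transformation for
  A → A α₁ | ... | A α_m | β₁ | ... | β_n
is
  A  → β₁ A' | ... | β_n A'
  A' → α₁ A' | ... | α_m A' | ε

X → E x becomes X → E x X'
X → X L becomes X' → L X'
X → X g L becomes X' → g L X'
Add X' → ε

Productions for other non-terminals are unchanged:
  E → x g
  L → x E
  L → x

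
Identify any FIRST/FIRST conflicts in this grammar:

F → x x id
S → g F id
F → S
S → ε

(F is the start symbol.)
A FIRST/FIRST conflict occurs when two productions N → α and N → β for the same non-terminal have FIRST(α) ∩ FIRST(β) ≠ ∅ (with ε ∈ FIRST of a nullable right-hand side, so two nullable alternatives also conflict).

FIRST sets of the non-terminals at (or reachable through a nullable prefix from) the front of some alternative:
  FIRST(S) = { 'g', ε }

Productions for F:
  F → x x id: FIRST = { 'x' }
  F → S: FIRST = { 'g', ε }
Productions for S:
  S → g F id: FIRST = { 'g' }
  S → ε: FIRST = { ε }

All alternatives of each non-terminal have pairwise disjoint FIRST sets.

Answer: No FIRST/FIRST conflicts.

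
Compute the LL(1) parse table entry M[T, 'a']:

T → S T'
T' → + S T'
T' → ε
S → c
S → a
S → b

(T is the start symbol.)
T → S T'

To find M[T, 'a'], we find productions for T where 'a' is in the predict set (PREDICT(N → α) = (FIRST(α) \ {ε}) ∪ (FOLLOW(N) if α ⇒* ε)).

Relevant sets:
  FIRST(S) = { 'a', 'b', 'c' }

T → S T': PREDICT = { 'a', 'b', 'c' }
  'a' is in predict set, so this production goes in M[T, 'a']

M[T, 'a'] = T → S T'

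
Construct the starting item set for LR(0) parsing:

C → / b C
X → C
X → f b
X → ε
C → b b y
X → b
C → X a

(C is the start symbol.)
First, augment the grammar with C' → C
I₀ = CLOSURE({ [C' → . C] }):
  [C' → . C] has the dot before C: add [C → . / b C], [C → . b b y], [C → . X a]
  [C → . X a] has the dot before X: add [X → . C], [X → . f b], [X → .], [X → . b]
No further items can be added.

I₀ = { [C → . / b C], [C → . X a], [C → . b b y], [C' → . C], [X → . C], [X → . b], [X → . f b], [X → .] }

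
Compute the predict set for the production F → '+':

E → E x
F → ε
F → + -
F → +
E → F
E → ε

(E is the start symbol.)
PREDICT(F → '+') = (FIRST(RHS) \ {ε}) ∪ (FOLLOW(F) if ε ∈ FIRST(RHS), i.e. RHS ⇒* ε)
FIRST('+') = { '+' }
ε ∉ FIRST('+'), so FOLLOW(F) is not added.
PREDICT(F → '+') = { '+' }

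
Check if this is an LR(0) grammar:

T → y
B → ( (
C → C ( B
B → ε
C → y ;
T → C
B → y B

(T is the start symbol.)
No. Shift-reduce conflict between [T → C .] and [C → C . ( B]

A grammar is LR(0) if no state in the canonical LR(0) collection has:
  - both a shift item (dot before a terminal) and a complete item (shift-reduce conflict), or
  - two or more complete items (reduce-reduce conflict; the accept item [T' → T .] counts as a complete item here).

Augment with T' → T and build the canonical LR(0) collection (I0 = CLOSURE({[T' → . T]}), then GOTO on every symbol after a dot until no new states appear). It has 11 states:
  I0: { [C → . C ( B], [C → . y ;], [T → . C], [T → . y], [T' → . T] }  — shift
  I1: { [C → C . ( B], [T → C .] }  — shift, reduce
  I2: { [T' → T .] }  — accept
  I3: { [C → y . ;], [T → y .] }  — shift, reduce
  I4: { [C → y ; .] }  — reduce
  I5: { [B → . ( (], [B → . y B], [B → .], [C → C ( . B] }  — shift, reduce
  I6: { [B → ( . (] }  — shift
  I7: { [C → C ( B .] }  — reduce
  I8: { [B → . ( (], [B → . y B], [B → .], [B → y . B] }  — shift, reduce
  I9: { [B → y B .] }  — reduce
  I10: { [B → ( ( .] }  — reduce

Conflict in state I1:
  Shift-reduce conflict between [T → C .] and [C → C . ( B]
So the grammar is NOT LR(0).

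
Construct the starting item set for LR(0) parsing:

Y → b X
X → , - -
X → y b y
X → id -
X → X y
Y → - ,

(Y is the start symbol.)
First, augment the grammar with Y' → Y
I₀ = CLOSURE({ [Y' → . Y] }):
  [Y' → . Y] has the dot before Y: add [Y → . b X], [Y → . - ,]
No further items can be added.

I₀ = { [Y → . - ,], [Y → . b X], [Y' → . Y] }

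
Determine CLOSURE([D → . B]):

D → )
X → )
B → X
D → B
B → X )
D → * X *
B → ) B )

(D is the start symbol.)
Start with: [D → . B]
  [D → . B] has the dot before B: add [B → . X], [B → . X )], [B → . ) B )]
  [B → . X] has the dot before X: add [X → . )]
No further items can be added.

CLOSURE = { [B → . ) B )], [B → . X )], [B → . X], [D → . B], [X → . )] }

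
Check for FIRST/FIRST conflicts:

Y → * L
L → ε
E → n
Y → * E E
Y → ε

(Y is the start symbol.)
Productions for Y:
  Y → * L: FIRST = { '*' }
  Y → * E E: FIRST = { '*' }
  Y → ε: FIRST = { ε }
L, E have only one production, so no FIRST/FIRST conflict is possible there.

Conflict for Y: Y → * L and Y → * E E
  Overlap: { '*' }

Answer: Yes. Y → '*' L / Y → '*' E E on { '*' }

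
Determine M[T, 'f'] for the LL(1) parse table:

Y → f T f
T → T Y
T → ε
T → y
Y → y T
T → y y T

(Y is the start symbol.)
T → T Y, T → ε

To find M[T, 'f'], we find productions for T where 'f' is in the predict set (PREDICT(N → α) = (FIRST(α) \ {ε}) ∪ (FOLLOW(N) if α ⇒* ε)).

Relevant sets:
  FIRST(T) = { 'f', 'y', ε }
  FIRST(Y) = { 'f', 'y' }
  FOLLOW(T) = { $, 'f', 'y' }

T → T Y: PREDICT = { 'f', 'y' }
  'f' is in predict set, so this production goes in M[T, 'f']
T → ε: PREDICT = { $, 'f', 'y' }
  'f' is in predict set, so this production goes in M[T, 'f']
T → y: PREDICT = { 'y' }
T → y y T: PREDICT = { 'y' }

M[T, 'f'] = T → T Y, T → ε  (a multiply-defined cell — the grammar is not LL(1))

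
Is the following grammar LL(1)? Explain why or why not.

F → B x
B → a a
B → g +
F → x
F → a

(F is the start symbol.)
A grammar is LL(1) if for each non-terminal N with multiple productions, the predict sets of those productions are pairwise disjoint, where PREDICT(N → α) = (FIRST(α) \ {ε}) ∪ (FOLLOW(N) if α ⇒* ε).

Relevant sets:
  FIRST(B) = { 'a', 'g' }

For F:
  PREDICT(F → B x) = { 'a', 'g' }
  PREDICT(F → x) = { 'x' }
  PREDICT(F → a) = { 'a' }
For B:
  PREDICT(B → a a) = { 'a' }
  PREDICT(B → g '+') = { 'g' }

Conflict found: Predict set conflict for F: { 'a' }
The grammar is NOT LL(1).

Answer: No. Predict set conflict for F: { 'a' }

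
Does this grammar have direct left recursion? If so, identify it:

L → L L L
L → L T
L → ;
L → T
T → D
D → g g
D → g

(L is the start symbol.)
Direct left recursion occurs when N → N α for some non-terminal N (the right-hand side begins with the left-hand side itself).

L → L L L: LEFT RECURSIVE (starts with L)
L → L T: LEFT RECURSIVE (starts with L)
L → ;: starts with ';'
L → T: starts with T
T → D: starts with D
D → g g: starts with g
D → g: starts with g

The grammar has direct left recursion on: L.

Answer: Yes, L is left-recursive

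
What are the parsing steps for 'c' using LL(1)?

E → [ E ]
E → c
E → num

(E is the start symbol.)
LL(1) parsing maintains a stack (initially the start symbol over $) and the input. At each step: if the stack top is a terminal, match it against the current input token; if it is a non-terminal N, replace it with the RHS of M[N, lookahead] (the unique production whose predict set contains the lookahead).

Stack is shown with the top on the left.

Stack  Input  Action
--------------------
E $    c $    output E → c
c $    c $    match 'c'
$      $      accept

The string is accepted.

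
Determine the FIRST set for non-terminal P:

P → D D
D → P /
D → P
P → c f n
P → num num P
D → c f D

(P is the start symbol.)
{ 'c', 'num' }

FIRST sets of the other non-terminals involved (by the same procedure, iterated to a fixed point):
  FIRST(D) = { 'c', 'num' }

From P → D D:
  - D is a non-terminal: add FIRST(D) \ {ε} = { 'c', 'num' }
    D is not nullable, so stop
From P → c f n:
  - c is a terminal: add 'c' and stop
From P → num num P:
  - num is a terminal: add 'num' and stop

Collecting: FIRST(P) = { 'c', 'num' }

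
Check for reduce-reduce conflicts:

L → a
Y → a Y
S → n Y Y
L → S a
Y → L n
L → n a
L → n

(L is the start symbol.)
Yes — I7: [L → a .] vs [L → n a .]

A reduce-reduce conflict occurs when an LR(0) state has two complete items [A → α .] and [B → β .] — both call for a reduction, and with no lookahead the parser cannot choose between them.

Augment with L' → L and build the canonical LR(0) collection (I0 = CLOSURE({[L' → . L]}), then GOTO on every symbol after a dot until no new states appear). It has 13 states:
  I0: { [L → . S a], [L → . a], [L → . n a], [L → . n], [L' → . L], [S → . n Y Y] }  — shift
  I1: { [L' → L .] }  — accept
  I2: { [L → S . a] }  — shift
  I3: { [L → a .] }  — reduce
  I4: { [L → . S a], [L → . a], [L → . n a], [L → . n], [L → n . a], [L → n .], [S → . n Y Y], [S → n . Y Y], [Y → . L n], [Y → . a Y] }  — shift, reduce
  I5: { [Y → L . n] }  — shift
  I6: { [L → . S a], [L → . a], [L → . n a], [L → . n], [S → . n Y Y], [S → n Y . Y], [Y → . L n], [Y → . a Y] }  — shift
  I7: { [L → . S a], [L → . a], [L → . n a], [L → . n], [L → a .], [L → n a .], [S → . n Y Y], [Y → . L n], [Y → . a Y], [Y → a . Y] }  — shift, 2 reduces
  I8: { [Y → a Y .] }  — reduce
  I9: { [L → . S a], [L → . a], [L → . n a], [L → . n], [L → a .], [S → . n Y Y], [Y → . L n], [Y → . a Y], [Y → a . Y] }  — shift, reduce
  I10: { [S → n Y Y .] }  — reduce
  I11: { [Y → L n .] }  — reduce
  I12: { [L → S a .] }  — reduce

I7 contains complete items [L → a .], [L → n a .] — reduce-reduce conflict.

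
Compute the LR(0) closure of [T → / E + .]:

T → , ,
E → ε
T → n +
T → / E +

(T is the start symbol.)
Start with: [T → / E + .]
The dot is at the end, so nothing is added.

CLOSURE = { [T → / E + .] }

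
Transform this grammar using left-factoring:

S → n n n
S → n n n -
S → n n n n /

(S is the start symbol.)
Left-factoring transforms A → αβ₁ | αβ₂ into A → αA' and A' → β₁ | β₂
(α is the longest common prefix among the alternatives). Repeat until
no nonterminal has two alternatives with a common prefix.

Round 1: S has alternatives sharing prefix 'n n n'. Introduce S': S → n n n S'
  Add: S' → ε
  Add: S' → -
  Add: S' → n /

No remaining common prefixes — done.

Resulting grammar:
S → n n n S'
S' → ε
S' → -
S' → n /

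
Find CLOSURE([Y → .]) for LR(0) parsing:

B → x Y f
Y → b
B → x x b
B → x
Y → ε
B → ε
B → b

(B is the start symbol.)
Start with: [Y → .]
The dot is at the end, so nothing is added.

CLOSURE = { [Y → .] }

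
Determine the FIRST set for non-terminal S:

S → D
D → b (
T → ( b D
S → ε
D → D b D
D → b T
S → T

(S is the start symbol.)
{ '(', 'b', ε }

To compute FIRST(S), examine every production with S on the left-hand side, reading each right-hand side left to right until a non-nullable symbol is reached.

FIRST sets of the other non-terminals involved (by the same procedure, iterated to a fixed point):
  FIRST(D) = { 'b' }
  FIRST(T) = { '(' }

From S → D:
  - D is a non-terminal: add FIRST(D) \ {ε} = { 'b' }
    D is not nullable, so stop
From S → ε:
  - ε-production, so ε ∈ FIRST(S)
From S → T:
  - T is a non-terminal: add FIRST(T) \ {ε} = { '(' }
    T is not nullable, so stop

Collecting: FIRST(S) = { '(', 'b', ε }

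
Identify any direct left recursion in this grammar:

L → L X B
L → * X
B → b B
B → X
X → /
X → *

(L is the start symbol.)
Yes, L is left-recursive

L → L X B: LEFT RECURSIVE (starts with L)
L → * X: starts with '*'
B → b B: starts with b
B → X: starts with X
X → /: starts with '/'
X → *: starts with '*'

The grammar has direct left recursion on: L.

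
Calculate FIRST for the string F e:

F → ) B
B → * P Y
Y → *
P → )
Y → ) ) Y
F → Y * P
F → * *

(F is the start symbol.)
{ ')', '*' }

FIRST sets of the non-terminals involved (from the grammar, by fixed-point iteration):
  FIRST(F) = { ')', '*' }

To compute FIRST(F e), process the symbols left to right:
Symbol F is a non-terminal. Add FIRST(F) \ {ε} = { ')', '*' }
F is not nullable (ε ∉ FIRST(F)), so stop here.
FIRST(F e) = { ')', '*' }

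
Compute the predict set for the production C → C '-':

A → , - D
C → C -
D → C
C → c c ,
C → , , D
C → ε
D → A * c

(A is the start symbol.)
{ ',', '-', 'c' }

PREDICT(C → C '-') = (FIRST(RHS) \ {ε}) ∪ (FOLLOW(C) if ε ∈ FIRST(RHS), i.e. RHS ⇒* ε)
FIRST(C) = { ',', '-', 'c', ε }
FIRST(C '-') = { ',', '-', 'c' }
ε ∉ FIRST(C '-'), so FOLLOW(C) is not added.
PREDICT(C → C '-') = { ',', '-', 'c' }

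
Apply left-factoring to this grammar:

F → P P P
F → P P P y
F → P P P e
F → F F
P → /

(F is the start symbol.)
F → P P P F'
F' → ε
F' → y
F' → e
F → F F
P → /

Left-factoring transforms A → αβ₁ | αβ₂ into A → αA' and A' → β₁ | β₂
(α is the longest common prefix among the alternatives). Repeat until
no nonterminal has two alternatives with a common prefix.

Round 1: F has alternatives sharing prefix 'P P P'. Introduce F': F → P P P F'
  Add: F' → ε
  Add: F' → y
  Add: F' → e

No remaining common prefixes — done.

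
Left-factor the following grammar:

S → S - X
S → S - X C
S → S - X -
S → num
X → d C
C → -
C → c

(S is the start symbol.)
Left-factoring transforms A → αβ₁ | αβ₂ into A → αA' and A' → β₁ | β₂
(α is the longest common prefix among the alternatives). Repeat until
no nonterminal has two alternatives with a common prefix.

Round 1: S has alternatives sharing prefix 'S - X'. Introduce S': S → S - X S'
  Add: S' → ε
  Add: S' → C
  Add: S' → -

No remaining common prefixes — done.

Resulting grammar:
S → S - X S'
S' → ε
S' → C
S' → -
S → num
X → d C
C → -
C → c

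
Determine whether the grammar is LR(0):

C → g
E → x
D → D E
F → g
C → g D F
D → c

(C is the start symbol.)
No. Shift-reduce conflict between [C → g .] and [D → . c]

Augment with C' → C and build the canonical LR(0) collection (I0 = CLOSURE({[C' → . C]}), then GOTO on every symbol after a dot until no new states appear). It has 9 states:
  I0: { [C → . g D F], [C → . g], [C' → . C] }  — shift
  I1: { [C' → C .] }  — accept
  I2: { [C → g . D F], [C → g .], [D → . D E], [D → . c] }  — shift, reduce
  I3: { [C → g D . F], [D → D . E], [E → . x], [F → . g] }  — shift
  I4: { [D → c .] }  — reduce
  I5: { [D → D E .] }  — reduce
  I6: { [C → g D F .] }  — reduce
  I7: { [F → g .] }  — reduce
  I8: { [E → x .] }  — reduce

Conflict in state I2:
  Shift-reduce conflict between [C → g .] and [D → . c]
So the grammar is NOT LR(0).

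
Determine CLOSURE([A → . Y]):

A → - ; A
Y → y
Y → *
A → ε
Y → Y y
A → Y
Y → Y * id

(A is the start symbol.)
{ [A → . Y], [Y → . *], [Y → . Y * id], [Y → . Y y], [Y → . y] }

Start with: [A → . Y]
  [A → . Y] has the dot before Y: add [Y → . y], [Y → . *], [Y → . Y y], [Y → . Y * id]
No further items can be added.

CLOSURE = { [A → . Y], [Y → . *], [Y → . Y * id], [Y → . Y y], [Y → . y] }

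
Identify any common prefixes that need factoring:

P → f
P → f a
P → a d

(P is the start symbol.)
Yes, P has productions with common prefix 'f'

Left-factoring is needed when two productions for the same non-terminal
share a common prefix on the right-hand side.

Productions for P:
  P → f
  P → f a
  P → a d

Found common prefix 'f' in productions for P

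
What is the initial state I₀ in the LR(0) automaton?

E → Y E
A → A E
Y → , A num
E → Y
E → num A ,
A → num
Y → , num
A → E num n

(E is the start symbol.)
First, augment the grammar with E' → E
I₀ = CLOSURE({ [E' → . E] }):
  [E' → . E] has the dot before E: add [E → . Y E], [E → . Y], [E → . num A ,]
  [E → . Y E] has the dot before Y: add [Y → . , A num], [Y → . , num]
No further items can be added.

I₀ = { [E → . Y E], [E → . Y], [E → . num A ,], [E' → . E], [Y → . , A num], [Y → . , num] }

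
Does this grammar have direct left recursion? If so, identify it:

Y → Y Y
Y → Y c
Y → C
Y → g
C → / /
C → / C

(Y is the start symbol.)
Y → Y Y: LEFT RECURSIVE (starts with Y)
Y → Y c: LEFT RECURSIVE (starts with Y)
Y → C: starts with C
Y → g: starts with g
C → / /: starts with '/'
C → / C: starts with '/'

The grammar has direct left recursion on: Y.

Answer: Yes, Y is left-recursive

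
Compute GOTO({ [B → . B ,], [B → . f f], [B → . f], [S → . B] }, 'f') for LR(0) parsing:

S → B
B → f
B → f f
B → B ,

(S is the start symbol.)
GOTO(I, 'f') = CLOSURE({ [A → αX.β] : [A → α.Xβ] ∈ I, X = 'f' })

Items with dot before 'f', with the dot advanced:
  [B → . f] → [B → f .]
  [B → . f f] → [B → f . f]
Closure adds nothing (no advanced item has the dot before a non-terminal).

GOTO = { [B → f . f], [B → f .] }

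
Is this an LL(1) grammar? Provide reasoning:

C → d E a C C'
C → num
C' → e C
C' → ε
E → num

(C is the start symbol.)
A grammar is LL(1) if for each non-terminal N with multiple productions, the predict sets of those productions are pairwise disjoint, where PREDICT(N → α) = (FIRST(α) \ {ε}) ∪ (FOLLOW(N) if α ⇒* ε).

Relevant sets:
  FOLLOW(C') = { $, 'e' }

For C:
  PREDICT(C → d E a C C') = { 'd' }
  PREDICT(C → num) = { 'num' }
For C':
  PREDICT(C' → e C) = { 'e' }
  PREDICT(C' → ε) = { $, 'e' }
E has a single production, so nothing to check there.

Conflict found: Predict set conflict for C': { 'e' }
The grammar is NOT LL(1).

Answer: No. Predict set conflict for C': { 'e' }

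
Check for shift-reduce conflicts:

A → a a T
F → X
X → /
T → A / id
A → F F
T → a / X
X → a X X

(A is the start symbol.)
Yes — I10: [F → X .] vs [X → . /]; I12: [X → / .] vs [X → . /]

Augment with A' → A and build the canonical LR(0) collection (I0 = CLOSURE({[A' → . A]}), then GOTO on every symbol after a dot until no new states appear). It has 19 states:
  I0: { [A → . F F], [A → . a a T], [A' → . A], [F → . X], [X → . /], [X → . a X X] }  — shift
  I1: { [X → / .] }  — reduce
  I2: { [A' → A .] }  — accept
  I3: { [A → F . F], [F → . X], [X → . /], [X → . a X X] }  — shift
  I4: { [F → X .] }  — reduce
  I5: { [A → a . a T], [X → . /], [X → . a X X], [X → a . X X] }  — shift
  I6: { [X → . /], [X → . a X X], [X → a X . X] }  — shift
  I7: { [A → . F F], [A → . a a T], [A → a a . T], [F → . X], [T → . A / id], [T → . a / X], [X → . /], [X → . a X X], [X → a . X X] }  — shift
  I8: { [T → A . / id] }  — shift
  I9: { [A → a a T .] }  — reduce
  I10: { [F → X .], [X → . /], [X → . a X X], [X → a X . X] }  — shift, reduce
  I11: { [A → a . a T], [T → a . / X], [X → . /], [X → . a X X], [X → a . X X] }  — shift
  I12: { [T → a / . X], [X → . /], [X → . a X X], [X → / .] }  — shift, reduce
  I13: { [T → a / X .] }  — reduce
  I14: { [X → . /], [X → . a X X], [X → a . X X] }  — shift
  I15: { [X → a X X .] }  — reduce
  I16: { [T → A / . id] }  — shift
  I17: { [T → A / id .] }  — reduce
  I18: { [A → F F .] }  — reduce

I10 contains reduce item [F → X .] and shift items [X → . /], [X → . a X X] — shift-reduce conflict.
I12 contains reduce item [X → / .] and shift items [X → . /], [X → . a X X] — shift-reduce conflict.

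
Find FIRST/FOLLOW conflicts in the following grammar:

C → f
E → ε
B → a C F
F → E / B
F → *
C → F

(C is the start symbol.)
No FIRST/FOLLOW conflicts.

A FIRST/FOLLOW conflict occurs when a non-terminal N has a nullable alternative N → β (β ⇒* ε) and another alternative N → α with FIRST(α) ∩ FOLLOW(N) ≠ ∅: on such a lookahead the parser cannot decide between expanding α and letting N vanish via β.

Nullable non-terminals: E.
E has a nullable alternative but only one production, so nothing to check.

B, C, F have no nullable alternative, so no FIRST/FOLLOW check is needed there.

No FIRST/FOLLOW conflicts found.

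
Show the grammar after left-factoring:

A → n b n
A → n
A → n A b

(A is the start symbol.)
A → n A'
A' → b n
A' → ε
A' → A b

Left-factoring transforms A → αβ₁ | αβ₂ into A → αA' and A' → β₁ | β₂
(α is the longest common prefix among the alternatives). Repeat until
no nonterminal has two alternatives with a common prefix.

Round 1: A has alternatives sharing prefix 'n'. Introduce A': A → n A'
  Add: A' → b n
  Add: A' → ε
  Add: A' → A b

No remaining common prefixes — done.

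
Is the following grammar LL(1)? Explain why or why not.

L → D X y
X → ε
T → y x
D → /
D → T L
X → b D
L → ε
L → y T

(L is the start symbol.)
No. Predict set conflict for L: { 'y' }

Relevant sets:
  FIRST(D) = { '/', 'y' }
  FIRST(T) = { 'y' }
  FOLLOW(L) = { $, 'b', 'y' }
  FOLLOW(X) = { 'y' }

For L:
  PREDICT(L → D X y) = { '/', 'y' }
  PREDICT(L → ε) = { $, 'b', 'y' }
  PREDICT(L → y T) = { 'y' }
For X:
  PREDICT(X → ε) = { 'y' }
  PREDICT(X → b D) = { 'b' }
For D:
  PREDICT(D → '/') = { '/' }
  PREDICT(D → T L) = { 'y' }
T has a single production, so nothing to check there.

Conflict found: Predict set conflict for L: { 'y' }
The grammar is NOT LL(1).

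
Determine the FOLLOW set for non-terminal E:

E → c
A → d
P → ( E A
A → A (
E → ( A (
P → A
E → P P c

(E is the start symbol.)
{ $, 'd' }

E is the start symbol, so $ ∈ FOLLOW(E).
In P → ( E A: E is followed by A, add FIRST(A) \ {ε} = { 'd' }

Taking the union: FOLLOW(E) = { $, 'd' }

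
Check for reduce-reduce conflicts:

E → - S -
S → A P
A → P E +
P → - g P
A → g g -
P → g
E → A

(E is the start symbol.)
No reduce-reduce conflicts

Augment with E' → E and build the canonical LR(0) collection (I0 = CLOSURE({[E' → . E]}), then GOTO on every symbol after a dot until no new states appear). It has 20 states:
  I0: { [A → . P E +], [A → . g g -], [E → . - S -], [E → . A], [E' → . E], [P → . - g P], [P → . g] }  — shift
  I1: { [A → . P E +], [A → . g g -], [E → - . S -], [P → - . g P], [P → . - g P], [P → . g], [S → . A P] }  — shift
  I2: { [E → A .] }  — reduce
  I3: { [E' → E .] }  — accept
  I4: { [A → . P E +], [A → . g g -], [A → P . E +], [E → . - S -], [E → . A], [P → . - g P], [P → . g] }  — shift
  I5: { [A → g . g -], [P → g .] }  — shift, reduce
  I6: { [A → g g . -] }  — shift
  I7: { [A → g g - .] }  — reduce
  I8: { [A → P E . +] }  — shift
  I9: { [A → P E + .] }  — reduce
  I10: { [P → - . g P] }  — shift
  I11: { [P → . - g P], [P → . g], [S → A . P] }  — shift
  I12: { [E → - S . -] }  — shift
  I13: { [A → g . g -], [P → - g . P], [P → . - g P], [P → . g], [P → g .] }  — shift, reduce
  I14: { [P → - g P .] }  — reduce
  I15: { [A → g g . -], [P → g .] }  — shift, reduce
  I16: { [E → - S - .] }  — reduce
  I17: { [S → A P .] }  — reduce
  I18: { [P → g .] }  — reduce
  I19: { [P → - g . P], [P → . - g P], [P → . g] }  — shift

No state contains more than one complete item.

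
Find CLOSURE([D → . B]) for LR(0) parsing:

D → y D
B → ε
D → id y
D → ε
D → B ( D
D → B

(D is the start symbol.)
To compute CLOSURE, for each item [A → α.Bβ] where B is a non-terminal, add [B → .γ] for all productions B → γ; repeat for the newly added items until nothing changes.

Start with: [D → . B]
  [D → . B] has the dot before B: add [B → .]
No further items can be added.

CLOSURE = { [B → .], [D → . B] }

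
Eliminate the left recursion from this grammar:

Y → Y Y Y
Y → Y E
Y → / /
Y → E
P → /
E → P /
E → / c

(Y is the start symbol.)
Y is directly left-recursive. The standard transformation for
  A → A α₁ | ... | A α_m | β₁ | ... | β_n
is
  A  → β₁ A' | ... | β_n A'
  A' → α₁ A' | ... | α_m A' | ε

Y → / / becomes Y → / / Y'
Y → E becomes Y → E Y'
Y → Y Y Y becomes Y' → Y Y Y'
Y → Y E becomes Y' → E Y'
Add Y' → ε

Productions for other non-terminals are unchanged:
  P → /
  E → P /
  E → / c

Resulting grammar:
Y → / / Y'
Y → E Y'
Y' → Y Y Y'
Y' → E Y'
Y' → ε
P → /
E → P /
E → / c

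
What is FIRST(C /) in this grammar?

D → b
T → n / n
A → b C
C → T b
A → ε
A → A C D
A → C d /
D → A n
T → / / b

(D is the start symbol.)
{ '/', 'n' }

FIRST sets of the non-terminals involved (from the grammar, by fixed-point iteration):
  FIRST(C) = { '/', 'n' }

To compute FIRST(C /), process the symbols left to right:
Symbol C is a non-terminal. Add FIRST(C) \ {ε} = { '/', 'n' }
C is not nullable (ε ∉ FIRST(C)), so stop here.
FIRST(C /) = { '/', 'n' }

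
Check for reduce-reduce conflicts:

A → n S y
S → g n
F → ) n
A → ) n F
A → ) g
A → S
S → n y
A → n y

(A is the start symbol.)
Yes — I8: [A → n y .] vs [S → n y .]

A reduce-reduce conflict occurs when an LR(0) state has two complete items [A → α .] and [B → β .] — both call for a reduction, and with no lookahead the parser cannot choose between them.

Augment with A' → A and build the canonical LR(0) collection (I0 = CLOSURE({[A' → . A]}), then GOTO on every symbol after a dot until no new states appear). It has 17 states:
  I0: { [A → . ) g], [A → . ) n F], [A → . S], [A → . n S y], [A → . n y], [A' → . A], [S → . g n], [S → . n y] }  — shift
  I1: { [A → ) . g], [A → ) . n F] }  — shift
  I2: { [A' → A .] }  — accept
  I3: { [A → S .] }  — reduce
  I4: { [S → g . n] }  — shift
  I5: { [A → n . S y], [A → n . y], [S → . g n], [S → . n y], [S → n . y] }  — shift
  I6: { [A → n S . y] }  — shift
  I7: { [S → n . y] }  — shift
  I8: { [A → n y .], [S → n y .] }  — 2 reduces
  I9: { [S → n y .] }  — reduce
  I10: { [A → n S y .] }  — reduce
  I11: { [S → g n .] }  — reduce
  I12: { [A → ) g .] }  — reduce
  I13: { [A → ) n . F], [F → . ) n] }  — shift
  I14: { [F → ) . n] }  — shift
  I15: { [A → ) n F .] }  — reduce
  I16: { [F → ) n .] }  — reduce

I8 contains complete items [A → n y .], [S → n y .] — reduce-reduce conflict.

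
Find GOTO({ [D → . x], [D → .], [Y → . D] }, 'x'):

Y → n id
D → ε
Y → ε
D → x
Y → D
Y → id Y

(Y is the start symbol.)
{ [D → x .] }

GOTO(I, 'x') = CLOSURE({ [A → αX.β] : [A → α.Xβ] ∈ I, X = 'x' })

Items with dot before 'x', with the dot advanced:
  [D → . x] → [D → x .]
Closure adds nothing (no advanced item has the dot before a non-terminal).

GOTO = { [D → x .] }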